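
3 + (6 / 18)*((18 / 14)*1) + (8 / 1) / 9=4.32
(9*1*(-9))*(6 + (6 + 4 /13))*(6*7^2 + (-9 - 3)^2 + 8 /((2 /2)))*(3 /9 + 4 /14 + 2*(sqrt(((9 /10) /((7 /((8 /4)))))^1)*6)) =-41617152*sqrt(35) /91 - 1926720 /7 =-2980854.41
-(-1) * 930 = 930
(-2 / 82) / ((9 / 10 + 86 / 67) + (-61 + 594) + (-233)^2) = -670 / 1506020323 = -0.00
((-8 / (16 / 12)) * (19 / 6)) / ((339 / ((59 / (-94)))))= 1121 / 31866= 0.04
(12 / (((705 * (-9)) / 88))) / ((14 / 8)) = -1408 / 14805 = -0.10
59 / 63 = 0.94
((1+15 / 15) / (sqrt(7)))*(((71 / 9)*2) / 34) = 0.35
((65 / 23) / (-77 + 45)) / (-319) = 65 / 234784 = 0.00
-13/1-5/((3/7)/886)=-31049/3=-10349.67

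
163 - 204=-41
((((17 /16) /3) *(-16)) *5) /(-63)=0.45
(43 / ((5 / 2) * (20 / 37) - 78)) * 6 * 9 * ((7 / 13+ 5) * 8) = -12371616 / 9217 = -1342.26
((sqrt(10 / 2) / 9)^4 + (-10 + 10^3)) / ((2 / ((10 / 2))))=32477075 / 13122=2475.01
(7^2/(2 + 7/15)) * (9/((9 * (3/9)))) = 2205/37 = 59.59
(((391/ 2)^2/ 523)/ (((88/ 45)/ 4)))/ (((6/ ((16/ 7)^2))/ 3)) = 110074320/ 281897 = 390.48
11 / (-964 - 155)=-11 / 1119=-0.01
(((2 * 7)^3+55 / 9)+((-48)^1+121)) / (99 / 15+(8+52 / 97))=12322880 / 66069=186.52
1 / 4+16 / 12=19 / 12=1.58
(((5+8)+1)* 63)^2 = 777924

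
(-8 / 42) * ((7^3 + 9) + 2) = -472 / 7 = -67.43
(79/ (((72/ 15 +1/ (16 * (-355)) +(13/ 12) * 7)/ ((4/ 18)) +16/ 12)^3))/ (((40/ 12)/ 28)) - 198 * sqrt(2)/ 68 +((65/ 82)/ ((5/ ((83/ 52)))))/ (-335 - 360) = -4.11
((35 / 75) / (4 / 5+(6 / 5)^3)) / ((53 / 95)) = 16625 / 50244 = 0.33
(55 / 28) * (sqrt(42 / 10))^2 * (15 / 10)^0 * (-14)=-231 / 2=-115.50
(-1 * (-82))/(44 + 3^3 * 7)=82/233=0.35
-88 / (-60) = 22 / 15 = 1.47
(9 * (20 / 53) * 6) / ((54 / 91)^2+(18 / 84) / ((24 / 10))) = 46.16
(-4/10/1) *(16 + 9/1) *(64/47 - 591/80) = 22657/376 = 60.26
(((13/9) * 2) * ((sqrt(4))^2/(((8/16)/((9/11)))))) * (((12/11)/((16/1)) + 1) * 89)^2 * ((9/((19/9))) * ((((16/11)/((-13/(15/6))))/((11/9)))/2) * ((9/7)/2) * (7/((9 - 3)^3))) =-21259449135/12239876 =-1736.90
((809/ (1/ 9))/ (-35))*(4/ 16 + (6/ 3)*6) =-50967/ 20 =-2548.35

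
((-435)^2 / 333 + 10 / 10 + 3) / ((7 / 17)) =359941 / 259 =1389.73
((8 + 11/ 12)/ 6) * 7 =749/ 72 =10.40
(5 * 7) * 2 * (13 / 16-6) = -2905 / 8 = -363.12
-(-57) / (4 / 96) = 1368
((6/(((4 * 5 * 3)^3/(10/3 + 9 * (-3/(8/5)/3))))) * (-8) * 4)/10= 11/54000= 0.00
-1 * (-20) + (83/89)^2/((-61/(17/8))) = 77191847/3865448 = 19.97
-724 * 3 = -2172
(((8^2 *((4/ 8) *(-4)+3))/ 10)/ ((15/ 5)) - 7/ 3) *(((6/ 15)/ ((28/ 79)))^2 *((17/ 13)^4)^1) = -521254561/ 699744500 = -0.74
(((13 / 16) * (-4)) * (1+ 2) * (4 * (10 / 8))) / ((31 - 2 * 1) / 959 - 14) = 187005 / 53588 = 3.49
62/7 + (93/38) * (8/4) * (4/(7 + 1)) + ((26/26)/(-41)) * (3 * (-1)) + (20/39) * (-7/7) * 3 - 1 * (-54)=9050997/141778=63.84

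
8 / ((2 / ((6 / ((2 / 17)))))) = 204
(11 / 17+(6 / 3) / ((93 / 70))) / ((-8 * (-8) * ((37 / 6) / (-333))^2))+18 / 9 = 843793 / 8432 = 100.07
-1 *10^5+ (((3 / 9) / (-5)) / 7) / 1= -10500001 / 105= -100000.01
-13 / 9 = -1.44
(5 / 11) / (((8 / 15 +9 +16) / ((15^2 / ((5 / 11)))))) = 3375 / 383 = 8.81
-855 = -855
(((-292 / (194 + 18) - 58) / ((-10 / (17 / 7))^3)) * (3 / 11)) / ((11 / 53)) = 46383633 / 41503000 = 1.12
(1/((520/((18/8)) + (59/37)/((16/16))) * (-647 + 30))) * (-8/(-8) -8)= 2331/47811947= 0.00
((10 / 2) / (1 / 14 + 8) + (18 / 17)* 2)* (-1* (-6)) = 31548 / 1921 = 16.42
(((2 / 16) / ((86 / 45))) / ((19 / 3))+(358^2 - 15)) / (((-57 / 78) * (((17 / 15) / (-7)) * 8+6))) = -175892205615 / 4718992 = -37273.26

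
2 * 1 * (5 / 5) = 2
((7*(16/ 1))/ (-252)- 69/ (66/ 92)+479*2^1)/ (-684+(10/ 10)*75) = -85276/ 60291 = -1.41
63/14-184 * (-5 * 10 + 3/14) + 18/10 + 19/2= 321173/35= 9176.37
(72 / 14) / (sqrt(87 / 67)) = 12*sqrt(5829) / 203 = 4.51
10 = 10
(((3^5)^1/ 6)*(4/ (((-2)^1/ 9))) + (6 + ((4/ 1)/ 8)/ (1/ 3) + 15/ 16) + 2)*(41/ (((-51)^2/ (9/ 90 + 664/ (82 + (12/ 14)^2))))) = -77639091539/ 843556320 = -92.04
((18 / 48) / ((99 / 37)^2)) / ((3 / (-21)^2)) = 67081 / 8712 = 7.70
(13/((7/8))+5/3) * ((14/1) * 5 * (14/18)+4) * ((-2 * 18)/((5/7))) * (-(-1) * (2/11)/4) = -365044/165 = -2212.39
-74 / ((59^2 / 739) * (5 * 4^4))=-27343 / 2227840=-0.01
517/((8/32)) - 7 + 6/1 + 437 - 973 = 1531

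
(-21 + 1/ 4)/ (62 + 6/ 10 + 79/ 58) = -12035/ 37098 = -0.32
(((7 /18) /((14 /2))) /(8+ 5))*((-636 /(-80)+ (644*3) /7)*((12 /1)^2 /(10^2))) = 1.75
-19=-19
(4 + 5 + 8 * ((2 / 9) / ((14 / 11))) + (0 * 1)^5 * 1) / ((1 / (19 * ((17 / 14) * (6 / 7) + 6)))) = 1431175 / 1029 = 1390.84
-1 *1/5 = -1/5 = -0.20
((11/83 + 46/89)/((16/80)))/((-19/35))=-839475/140353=-5.98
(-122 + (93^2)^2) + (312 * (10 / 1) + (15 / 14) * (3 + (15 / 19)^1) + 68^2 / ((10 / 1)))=74808665.46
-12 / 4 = -3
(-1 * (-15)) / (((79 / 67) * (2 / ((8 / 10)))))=402 / 79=5.09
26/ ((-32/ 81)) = -1053/ 16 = -65.81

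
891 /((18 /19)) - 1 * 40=1801 /2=900.50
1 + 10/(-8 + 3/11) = -5/17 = -0.29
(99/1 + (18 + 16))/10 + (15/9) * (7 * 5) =2149/30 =71.63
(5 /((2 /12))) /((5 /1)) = 6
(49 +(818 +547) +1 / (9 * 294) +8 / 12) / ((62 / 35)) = 18716045 / 23436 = 798.60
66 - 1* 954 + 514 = -374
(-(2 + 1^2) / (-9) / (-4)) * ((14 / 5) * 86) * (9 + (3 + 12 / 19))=-4816 / 19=-253.47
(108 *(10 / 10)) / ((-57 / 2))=-72 / 19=-3.79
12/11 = 1.09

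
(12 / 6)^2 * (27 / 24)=9 / 2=4.50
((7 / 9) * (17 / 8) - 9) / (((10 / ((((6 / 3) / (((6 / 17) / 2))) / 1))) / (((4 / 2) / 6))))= -8993 / 3240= -2.78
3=3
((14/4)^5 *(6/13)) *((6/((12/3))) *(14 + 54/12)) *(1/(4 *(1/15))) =83950965/3328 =25225.65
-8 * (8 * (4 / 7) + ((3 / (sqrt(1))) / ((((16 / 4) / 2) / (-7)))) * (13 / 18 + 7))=612.10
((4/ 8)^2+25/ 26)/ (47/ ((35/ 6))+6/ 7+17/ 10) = 2205/ 19318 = 0.11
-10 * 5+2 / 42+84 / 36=-1000 / 21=-47.62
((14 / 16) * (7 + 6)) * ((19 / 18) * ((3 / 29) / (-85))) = -1729 / 118320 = -0.01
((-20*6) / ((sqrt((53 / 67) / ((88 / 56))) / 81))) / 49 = -9720*sqrt(273427) / 18179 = -279.59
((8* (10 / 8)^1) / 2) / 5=1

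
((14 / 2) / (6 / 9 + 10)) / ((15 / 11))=77 / 160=0.48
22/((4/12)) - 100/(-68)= 1147/17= 67.47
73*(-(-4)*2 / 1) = 584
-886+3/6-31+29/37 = -67763/74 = -915.72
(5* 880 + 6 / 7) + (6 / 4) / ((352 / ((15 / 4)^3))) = 1388066011 / 315392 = 4401.08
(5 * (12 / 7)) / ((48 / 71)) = 355 / 28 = 12.68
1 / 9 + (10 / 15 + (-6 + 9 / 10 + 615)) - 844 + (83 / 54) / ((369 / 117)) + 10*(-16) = -2174341 / 5535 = -392.83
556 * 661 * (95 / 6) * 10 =174570100 / 3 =58190033.33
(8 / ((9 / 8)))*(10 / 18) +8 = 968 / 81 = 11.95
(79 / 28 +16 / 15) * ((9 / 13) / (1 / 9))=44091 / 1820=24.23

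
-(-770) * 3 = 2310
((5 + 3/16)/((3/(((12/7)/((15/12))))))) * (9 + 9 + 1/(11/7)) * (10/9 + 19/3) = 228001/693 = 329.01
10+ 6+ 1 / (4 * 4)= 257 / 16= 16.06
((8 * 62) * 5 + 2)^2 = 6160324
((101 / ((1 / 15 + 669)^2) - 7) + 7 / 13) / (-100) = 650791803 / 10072129600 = 0.06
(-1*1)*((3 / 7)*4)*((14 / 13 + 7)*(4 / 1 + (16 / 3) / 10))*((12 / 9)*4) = -4352 / 13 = -334.77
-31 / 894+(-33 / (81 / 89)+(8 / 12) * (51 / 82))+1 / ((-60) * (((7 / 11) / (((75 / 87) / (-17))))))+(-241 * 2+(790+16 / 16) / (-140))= -523.53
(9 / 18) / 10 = 1 / 20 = 0.05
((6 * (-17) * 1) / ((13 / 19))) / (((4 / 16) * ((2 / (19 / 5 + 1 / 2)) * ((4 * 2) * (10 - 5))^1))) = -41667 / 1300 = -32.05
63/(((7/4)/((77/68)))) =693/17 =40.76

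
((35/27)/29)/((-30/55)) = -385/4698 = -0.08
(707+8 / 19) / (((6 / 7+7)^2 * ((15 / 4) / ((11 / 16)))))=658609 / 313500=2.10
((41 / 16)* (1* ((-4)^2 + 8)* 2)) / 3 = 41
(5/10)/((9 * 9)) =1/162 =0.01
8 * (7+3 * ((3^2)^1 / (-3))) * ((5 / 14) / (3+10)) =-40 / 91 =-0.44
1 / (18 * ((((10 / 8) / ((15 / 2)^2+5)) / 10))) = 245 / 9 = 27.22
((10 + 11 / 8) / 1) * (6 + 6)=273 / 2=136.50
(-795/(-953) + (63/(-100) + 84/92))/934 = 2448903/2047234600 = 0.00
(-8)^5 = -32768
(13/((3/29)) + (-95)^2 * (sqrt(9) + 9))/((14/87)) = 9433033/14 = 673788.07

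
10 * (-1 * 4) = -40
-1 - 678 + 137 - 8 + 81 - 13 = -482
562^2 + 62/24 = 3790159/12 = 315846.58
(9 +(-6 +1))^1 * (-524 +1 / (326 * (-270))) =-46122481 / 22005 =-2096.00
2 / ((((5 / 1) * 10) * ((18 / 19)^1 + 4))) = 19 / 2350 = 0.01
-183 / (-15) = 61 / 5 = 12.20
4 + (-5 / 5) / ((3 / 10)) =0.67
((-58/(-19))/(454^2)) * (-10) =-145/979051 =-0.00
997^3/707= 991026973/707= 1401735.46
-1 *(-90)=90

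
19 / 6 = 3.17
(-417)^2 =173889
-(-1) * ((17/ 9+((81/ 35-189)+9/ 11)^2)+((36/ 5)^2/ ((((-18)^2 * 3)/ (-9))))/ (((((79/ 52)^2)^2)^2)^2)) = 106078710887703969145629681787931961230282/ 3070417474700727256857272168296982025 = 34548.63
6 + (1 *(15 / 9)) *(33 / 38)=283 / 38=7.45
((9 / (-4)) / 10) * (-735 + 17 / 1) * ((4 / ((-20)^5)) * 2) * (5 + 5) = -3231 / 800000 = -0.00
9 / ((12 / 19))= 57 / 4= 14.25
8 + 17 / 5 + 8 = 97 / 5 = 19.40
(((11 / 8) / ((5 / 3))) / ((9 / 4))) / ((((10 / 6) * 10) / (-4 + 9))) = 11 / 100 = 0.11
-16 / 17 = -0.94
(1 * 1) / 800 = 1 / 800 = 0.00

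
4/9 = 0.44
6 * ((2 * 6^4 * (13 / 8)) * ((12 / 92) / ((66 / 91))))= 1149876 / 253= 4544.96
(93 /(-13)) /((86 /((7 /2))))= -651 /2236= -0.29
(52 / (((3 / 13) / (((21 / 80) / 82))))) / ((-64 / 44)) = -13013 / 26240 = -0.50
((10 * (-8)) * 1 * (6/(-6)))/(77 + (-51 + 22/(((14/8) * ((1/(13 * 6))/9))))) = 280/30979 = 0.01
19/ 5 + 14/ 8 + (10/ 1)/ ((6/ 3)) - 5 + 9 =291/ 20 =14.55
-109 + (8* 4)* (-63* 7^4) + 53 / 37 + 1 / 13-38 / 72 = -83818513903 / 17316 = -4840524.02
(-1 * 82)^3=-551368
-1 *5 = -5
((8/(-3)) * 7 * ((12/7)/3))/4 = -2.67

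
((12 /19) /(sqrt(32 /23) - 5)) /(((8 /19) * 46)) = -5 /724 - sqrt(46) /4163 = -0.01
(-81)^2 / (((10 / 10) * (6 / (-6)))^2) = 6561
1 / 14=0.07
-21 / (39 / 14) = -98 / 13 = -7.54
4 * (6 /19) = 24 /19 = 1.26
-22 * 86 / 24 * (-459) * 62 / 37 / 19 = 2243439 / 703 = 3191.24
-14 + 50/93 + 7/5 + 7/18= -32569/2790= -11.67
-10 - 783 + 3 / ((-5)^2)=-792.88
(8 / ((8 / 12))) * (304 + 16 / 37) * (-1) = -135168 / 37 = -3653.19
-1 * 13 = -13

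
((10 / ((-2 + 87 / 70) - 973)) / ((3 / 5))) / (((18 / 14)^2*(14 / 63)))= -85750 / 1840401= -0.05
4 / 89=0.04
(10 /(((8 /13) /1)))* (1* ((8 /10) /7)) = 13 /7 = 1.86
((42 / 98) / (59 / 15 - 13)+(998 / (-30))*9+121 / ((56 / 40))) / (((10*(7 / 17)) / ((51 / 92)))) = -51712419 / 1803200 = -28.68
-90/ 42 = -15/ 7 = -2.14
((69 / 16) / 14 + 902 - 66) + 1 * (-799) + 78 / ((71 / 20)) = 942787 / 15904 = 59.28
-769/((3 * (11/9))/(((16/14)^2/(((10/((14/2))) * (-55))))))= 73824/21175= 3.49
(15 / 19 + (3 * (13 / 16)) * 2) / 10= 861 / 1520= 0.57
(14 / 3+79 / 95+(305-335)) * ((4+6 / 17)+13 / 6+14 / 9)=-17254993 / 87210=-197.86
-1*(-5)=5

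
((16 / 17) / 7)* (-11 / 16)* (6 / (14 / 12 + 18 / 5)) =-180 / 1547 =-0.12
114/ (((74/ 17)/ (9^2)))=78489/ 37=2121.32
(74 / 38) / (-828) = -37 / 15732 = -0.00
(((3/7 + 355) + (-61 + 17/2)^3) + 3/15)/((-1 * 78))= 1036341/560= 1850.61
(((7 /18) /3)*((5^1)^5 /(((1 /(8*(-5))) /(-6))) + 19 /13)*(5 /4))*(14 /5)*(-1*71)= -33920316101 /1404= -24159769.30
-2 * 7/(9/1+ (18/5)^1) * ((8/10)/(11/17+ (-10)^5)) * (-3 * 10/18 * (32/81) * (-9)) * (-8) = -174080/413097327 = -0.00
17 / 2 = 8.50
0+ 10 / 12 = 5 / 6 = 0.83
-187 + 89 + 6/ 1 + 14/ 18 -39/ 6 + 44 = -967/ 18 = -53.72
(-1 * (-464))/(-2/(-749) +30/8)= 1390144/11243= 123.65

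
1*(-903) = -903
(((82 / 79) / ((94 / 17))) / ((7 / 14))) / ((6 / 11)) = 7667 / 11139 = 0.69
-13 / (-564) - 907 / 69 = -56739 / 4324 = -13.12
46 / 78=0.59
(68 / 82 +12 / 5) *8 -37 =-2289 / 205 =-11.17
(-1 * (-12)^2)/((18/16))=-128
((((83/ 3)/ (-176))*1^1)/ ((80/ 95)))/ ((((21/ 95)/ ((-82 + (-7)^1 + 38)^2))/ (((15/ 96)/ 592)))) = -0.58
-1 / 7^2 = -1 / 49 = -0.02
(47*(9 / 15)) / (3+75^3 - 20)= 141 / 2109290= 0.00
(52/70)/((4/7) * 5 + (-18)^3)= -13/102010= -0.00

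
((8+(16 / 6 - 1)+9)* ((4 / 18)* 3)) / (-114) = -56 / 513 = -0.11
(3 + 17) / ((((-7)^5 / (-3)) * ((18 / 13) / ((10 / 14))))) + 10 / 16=1769935 / 2823576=0.63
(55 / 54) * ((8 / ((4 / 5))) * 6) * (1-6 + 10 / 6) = -5500 / 27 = -203.70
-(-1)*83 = 83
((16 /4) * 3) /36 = 1 /3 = 0.33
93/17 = 5.47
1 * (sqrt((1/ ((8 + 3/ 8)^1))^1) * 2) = 4 * sqrt(134)/ 67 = 0.69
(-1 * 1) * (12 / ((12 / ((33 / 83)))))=-0.40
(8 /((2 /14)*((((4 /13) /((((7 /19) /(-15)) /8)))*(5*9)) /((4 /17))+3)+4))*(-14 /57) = 71344 /99258603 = 0.00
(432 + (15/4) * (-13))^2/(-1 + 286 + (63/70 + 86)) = 11750445/29752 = 394.95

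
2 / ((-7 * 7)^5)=-2 / 282475249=-0.00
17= 17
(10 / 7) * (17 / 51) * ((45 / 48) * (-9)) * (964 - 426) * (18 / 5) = -108945 / 14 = -7781.79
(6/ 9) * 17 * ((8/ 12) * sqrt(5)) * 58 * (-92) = -362848 * sqrt(5)/ 9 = -90150.31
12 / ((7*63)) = 4 / 147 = 0.03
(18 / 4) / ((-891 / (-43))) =43 / 198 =0.22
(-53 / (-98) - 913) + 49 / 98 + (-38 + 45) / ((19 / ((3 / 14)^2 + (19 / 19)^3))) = -3394701 / 3724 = -911.57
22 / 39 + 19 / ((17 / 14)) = 10748 / 663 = 16.21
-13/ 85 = -0.15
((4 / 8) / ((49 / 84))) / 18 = 0.05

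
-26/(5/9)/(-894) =39/745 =0.05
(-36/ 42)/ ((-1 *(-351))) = -2/ 819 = -0.00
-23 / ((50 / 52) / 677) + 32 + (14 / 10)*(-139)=-408911 / 25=-16356.44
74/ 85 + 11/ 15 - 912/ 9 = -8477/ 85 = -99.73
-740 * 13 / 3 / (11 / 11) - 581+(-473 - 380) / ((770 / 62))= -4454084 / 1155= -3856.35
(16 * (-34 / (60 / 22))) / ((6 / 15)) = -1496 / 3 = -498.67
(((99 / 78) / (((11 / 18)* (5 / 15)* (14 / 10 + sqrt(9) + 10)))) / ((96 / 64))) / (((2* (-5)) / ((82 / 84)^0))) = -3 / 104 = -0.03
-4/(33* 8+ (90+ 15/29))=-116/10281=-0.01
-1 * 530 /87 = -530 /87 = -6.09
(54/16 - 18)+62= 379/8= 47.38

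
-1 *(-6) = 6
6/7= 0.86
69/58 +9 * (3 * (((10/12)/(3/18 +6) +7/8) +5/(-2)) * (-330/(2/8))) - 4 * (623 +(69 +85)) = 107282775/2146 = 49991.97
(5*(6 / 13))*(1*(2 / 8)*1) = 15 / 26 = 0.58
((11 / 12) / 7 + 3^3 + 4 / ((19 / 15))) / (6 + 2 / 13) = 628433 / 127680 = 4.92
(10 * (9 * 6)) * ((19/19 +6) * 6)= 22680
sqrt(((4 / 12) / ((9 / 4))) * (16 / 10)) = 4 * sqrt(30) / 45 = 0.49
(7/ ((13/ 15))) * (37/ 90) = 3.32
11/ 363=1/ 33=0.03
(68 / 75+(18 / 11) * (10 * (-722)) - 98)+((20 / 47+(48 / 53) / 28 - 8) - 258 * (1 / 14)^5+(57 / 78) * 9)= -85583084202697967 / 7184246269200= -11912.60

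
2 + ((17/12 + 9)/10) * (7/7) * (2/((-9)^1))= 191/108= 1.77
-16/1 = -16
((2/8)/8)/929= 1/29728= 0.00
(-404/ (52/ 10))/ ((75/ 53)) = -54.90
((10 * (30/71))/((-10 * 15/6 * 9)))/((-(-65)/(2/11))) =-0.00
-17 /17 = -1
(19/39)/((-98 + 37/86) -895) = -1634/3329079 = -0.00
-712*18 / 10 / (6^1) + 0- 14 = -227.60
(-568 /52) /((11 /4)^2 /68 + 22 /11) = -154496 /29861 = -5.17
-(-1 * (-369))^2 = -136161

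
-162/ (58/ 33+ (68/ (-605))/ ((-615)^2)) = -18534916125/ 201089591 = -92.17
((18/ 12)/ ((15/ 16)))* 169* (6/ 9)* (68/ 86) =91936/ 645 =142.54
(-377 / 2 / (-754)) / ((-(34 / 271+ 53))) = -271 / 57588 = -0.00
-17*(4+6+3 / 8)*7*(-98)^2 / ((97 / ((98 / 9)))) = -1162019173 / 873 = -1331064.34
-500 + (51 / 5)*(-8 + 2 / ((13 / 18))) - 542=-1095.35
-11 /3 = -3.67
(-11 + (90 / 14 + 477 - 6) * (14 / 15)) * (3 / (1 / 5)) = 6519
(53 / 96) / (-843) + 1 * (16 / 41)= 1292675 / 3318048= 0.39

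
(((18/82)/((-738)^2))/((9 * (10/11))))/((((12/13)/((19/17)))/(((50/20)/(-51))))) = -0.00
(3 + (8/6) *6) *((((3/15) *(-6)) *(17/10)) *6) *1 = -3366/25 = -134.64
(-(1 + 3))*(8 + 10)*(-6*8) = 3456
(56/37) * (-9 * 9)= -4536/37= -122.59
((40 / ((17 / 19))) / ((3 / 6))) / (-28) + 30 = 3190 / 119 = 26.81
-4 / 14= -2 / 7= -0.29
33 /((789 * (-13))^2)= 11 /35068683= 0.00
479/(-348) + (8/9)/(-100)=-36157/26100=-1.39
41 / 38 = 1.08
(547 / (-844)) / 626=-0.00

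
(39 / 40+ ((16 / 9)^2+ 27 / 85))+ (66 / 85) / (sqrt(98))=4.53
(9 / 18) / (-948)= -1 / 1896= -0.00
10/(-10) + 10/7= 3/7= 0.43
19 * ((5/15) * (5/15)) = 19/9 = 2.11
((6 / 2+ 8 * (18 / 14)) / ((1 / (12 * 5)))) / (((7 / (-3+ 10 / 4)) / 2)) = -5580 / 49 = -113.88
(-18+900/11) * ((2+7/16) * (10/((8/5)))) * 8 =342225/44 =7777.84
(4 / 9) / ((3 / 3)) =4 / 9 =0.44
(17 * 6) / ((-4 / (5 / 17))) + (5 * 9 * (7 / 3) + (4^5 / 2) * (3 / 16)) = 387 / 2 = 193.50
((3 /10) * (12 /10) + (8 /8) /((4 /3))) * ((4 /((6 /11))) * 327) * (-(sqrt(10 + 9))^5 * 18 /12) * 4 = -144135387 * sqrt(19) /25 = -25130863.44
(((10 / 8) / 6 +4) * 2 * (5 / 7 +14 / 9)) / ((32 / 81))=43329 / 896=48.36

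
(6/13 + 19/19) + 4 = 5.46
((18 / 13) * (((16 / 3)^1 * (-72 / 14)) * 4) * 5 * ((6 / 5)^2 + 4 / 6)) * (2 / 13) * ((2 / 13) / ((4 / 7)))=-66.28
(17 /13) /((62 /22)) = 187 /403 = 0.46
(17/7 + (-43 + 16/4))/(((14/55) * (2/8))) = -28160/49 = -574.69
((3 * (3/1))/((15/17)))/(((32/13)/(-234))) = -969.64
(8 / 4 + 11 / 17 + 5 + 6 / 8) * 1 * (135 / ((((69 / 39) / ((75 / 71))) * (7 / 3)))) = 225473625 / 777308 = 290.07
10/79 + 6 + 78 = 6646/79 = 84.13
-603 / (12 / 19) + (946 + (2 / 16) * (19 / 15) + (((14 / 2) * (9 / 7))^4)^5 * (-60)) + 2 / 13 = -1137957486967728535786763 / 1560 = -729459927543415728068.44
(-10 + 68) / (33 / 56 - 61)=-3248 / 3383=-0.96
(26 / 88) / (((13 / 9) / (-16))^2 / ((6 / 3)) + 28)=134784 / 12775235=0.01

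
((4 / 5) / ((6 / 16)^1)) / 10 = 16 / 75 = 0.21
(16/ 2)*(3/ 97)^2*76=0.58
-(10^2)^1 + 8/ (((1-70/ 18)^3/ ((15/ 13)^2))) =-100.44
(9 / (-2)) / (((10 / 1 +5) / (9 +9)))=-27 / 5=-5.40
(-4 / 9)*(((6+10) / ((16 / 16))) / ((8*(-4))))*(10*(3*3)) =20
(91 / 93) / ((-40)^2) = 91 / 148800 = 0.00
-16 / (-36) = 4 / 9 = 0.44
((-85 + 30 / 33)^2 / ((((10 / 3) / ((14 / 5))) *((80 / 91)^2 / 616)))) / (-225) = -555497761 / 26400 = -21041.58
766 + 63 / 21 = 769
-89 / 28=-3.18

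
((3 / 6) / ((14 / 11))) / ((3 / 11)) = 121 / 84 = 1.44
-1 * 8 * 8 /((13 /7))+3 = -409 /13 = -31.46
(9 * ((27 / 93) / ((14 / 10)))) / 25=0.07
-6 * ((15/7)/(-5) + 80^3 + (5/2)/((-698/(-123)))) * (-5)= 75048961755/4886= 15360000.36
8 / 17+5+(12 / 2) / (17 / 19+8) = 17655 / 2873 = 6.15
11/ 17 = 0.65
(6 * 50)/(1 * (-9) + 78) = 100/23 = 4.35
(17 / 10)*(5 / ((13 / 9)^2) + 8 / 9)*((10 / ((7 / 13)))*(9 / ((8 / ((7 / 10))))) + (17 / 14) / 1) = 75349763 / 851760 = 88.46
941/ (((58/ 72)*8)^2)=76221/ 3364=22.66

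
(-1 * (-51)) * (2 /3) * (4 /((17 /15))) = 120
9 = 9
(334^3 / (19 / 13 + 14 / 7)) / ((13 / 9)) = 37259704 / 5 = 7451940.80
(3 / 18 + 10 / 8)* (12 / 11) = 17 / 11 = 1.55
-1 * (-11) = 11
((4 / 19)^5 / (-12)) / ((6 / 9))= -0.00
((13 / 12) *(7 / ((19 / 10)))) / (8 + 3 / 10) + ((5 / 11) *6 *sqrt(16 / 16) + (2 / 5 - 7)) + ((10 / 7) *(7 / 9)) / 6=-7509527 / 2341845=-3.21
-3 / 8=-0.38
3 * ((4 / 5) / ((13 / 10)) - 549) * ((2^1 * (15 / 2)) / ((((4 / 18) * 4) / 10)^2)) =-649630125 / 208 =-3123221.75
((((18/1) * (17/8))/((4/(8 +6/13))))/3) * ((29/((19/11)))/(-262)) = -894795/517712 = -1.73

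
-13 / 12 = -1.08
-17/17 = -1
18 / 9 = 2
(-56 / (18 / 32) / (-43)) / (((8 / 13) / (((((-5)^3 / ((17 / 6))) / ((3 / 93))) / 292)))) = -2821000 / 160089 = -17.62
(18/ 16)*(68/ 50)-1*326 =-32447/ 100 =-324.47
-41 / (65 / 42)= -1722 / 65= -26.49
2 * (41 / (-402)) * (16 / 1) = -656 / 201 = -3.26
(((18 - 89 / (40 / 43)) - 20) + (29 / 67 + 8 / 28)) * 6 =-5456709 / 9380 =-581.74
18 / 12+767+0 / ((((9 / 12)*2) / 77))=1537 / 2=768.50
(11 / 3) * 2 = 22 / 3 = 7.33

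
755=755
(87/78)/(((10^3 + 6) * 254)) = 29/6643624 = 0.00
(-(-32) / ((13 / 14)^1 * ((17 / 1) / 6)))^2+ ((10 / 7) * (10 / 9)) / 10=148.09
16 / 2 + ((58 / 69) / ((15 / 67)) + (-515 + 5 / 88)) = -503.19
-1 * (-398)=398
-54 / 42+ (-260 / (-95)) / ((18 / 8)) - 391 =-468110 / 1197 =-391.07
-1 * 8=-8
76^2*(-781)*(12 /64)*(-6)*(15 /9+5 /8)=46520265 /4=11630066.25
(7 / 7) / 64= 1 / 64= 0.02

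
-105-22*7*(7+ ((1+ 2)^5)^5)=-130482445855405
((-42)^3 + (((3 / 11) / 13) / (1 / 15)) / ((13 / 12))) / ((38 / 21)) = -1446155046 / 35321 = -40943.21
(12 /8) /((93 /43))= 43 /62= 0.69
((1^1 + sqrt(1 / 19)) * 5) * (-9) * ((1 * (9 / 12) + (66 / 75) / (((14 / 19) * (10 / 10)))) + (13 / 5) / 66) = -137469 / 1540 - 137469 * sqrt(19) / 29260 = -109.74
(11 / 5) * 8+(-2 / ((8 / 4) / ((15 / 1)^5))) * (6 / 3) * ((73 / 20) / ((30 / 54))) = -99781699 / 10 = -9978169.90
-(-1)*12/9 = 4/3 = 1.33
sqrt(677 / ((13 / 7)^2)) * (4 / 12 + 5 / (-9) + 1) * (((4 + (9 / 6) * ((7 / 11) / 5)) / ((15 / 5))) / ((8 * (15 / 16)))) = 2.03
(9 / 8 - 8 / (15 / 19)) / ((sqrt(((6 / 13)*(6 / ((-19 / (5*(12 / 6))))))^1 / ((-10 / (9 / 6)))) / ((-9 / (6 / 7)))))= 7567*sqrt(1482) / 1440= 202.30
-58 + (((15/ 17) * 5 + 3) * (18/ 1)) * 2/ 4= 148/ 17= 8.71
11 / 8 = 1.38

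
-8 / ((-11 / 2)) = 16 / 11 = 1.45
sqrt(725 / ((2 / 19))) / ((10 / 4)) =sqrt(1102) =33.20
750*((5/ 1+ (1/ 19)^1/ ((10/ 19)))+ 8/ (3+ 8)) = 48075/ 11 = 4370.45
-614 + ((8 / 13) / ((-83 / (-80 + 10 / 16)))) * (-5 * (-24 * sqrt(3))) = -614 + 76200 * sqrt(3) / 1079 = -491.68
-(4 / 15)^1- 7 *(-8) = 836 / 15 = 55.73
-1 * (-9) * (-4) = -36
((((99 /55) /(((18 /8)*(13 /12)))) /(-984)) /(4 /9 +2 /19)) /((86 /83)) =-14193 /10771930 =-0.00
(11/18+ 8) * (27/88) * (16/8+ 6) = 465/22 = 21.14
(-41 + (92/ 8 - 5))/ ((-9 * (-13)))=-23/ 78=-0.29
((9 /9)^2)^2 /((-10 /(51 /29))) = -51 /290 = -0.18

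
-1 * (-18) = 18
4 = 4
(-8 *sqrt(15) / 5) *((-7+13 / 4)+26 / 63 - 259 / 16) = 19681 *sqrt(15) / 630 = 120.99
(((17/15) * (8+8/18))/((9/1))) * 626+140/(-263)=212542196/319545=665.14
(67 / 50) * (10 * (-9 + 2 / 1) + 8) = -2077 / 25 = -83.08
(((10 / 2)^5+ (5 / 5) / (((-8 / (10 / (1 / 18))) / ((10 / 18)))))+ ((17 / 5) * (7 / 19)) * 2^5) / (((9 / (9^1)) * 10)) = 598991 / 1900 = 315.26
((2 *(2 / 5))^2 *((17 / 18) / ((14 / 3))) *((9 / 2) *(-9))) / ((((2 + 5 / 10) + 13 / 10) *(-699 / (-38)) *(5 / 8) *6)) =-816 / 40775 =-0.02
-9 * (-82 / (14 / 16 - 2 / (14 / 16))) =-41328 / 79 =-523.14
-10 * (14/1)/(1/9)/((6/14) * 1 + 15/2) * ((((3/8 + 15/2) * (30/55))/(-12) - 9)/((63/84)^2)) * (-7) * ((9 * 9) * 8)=-4880917440/407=-11992426.14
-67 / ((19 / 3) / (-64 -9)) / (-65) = -14673 / 1235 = -11.88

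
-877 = -877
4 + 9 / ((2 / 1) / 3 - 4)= 13 / 10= 1.30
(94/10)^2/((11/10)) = 4418/55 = 80.33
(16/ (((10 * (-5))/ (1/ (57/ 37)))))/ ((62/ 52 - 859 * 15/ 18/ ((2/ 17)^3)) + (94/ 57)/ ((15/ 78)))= 61568/ 130297848465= 0.00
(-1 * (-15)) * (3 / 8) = 5.62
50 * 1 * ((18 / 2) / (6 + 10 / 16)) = 3600 / 53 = 67.92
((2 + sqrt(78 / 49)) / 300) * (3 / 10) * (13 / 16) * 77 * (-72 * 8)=-9009 / 125 - 1287 * sqrt(78) / 250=-117.54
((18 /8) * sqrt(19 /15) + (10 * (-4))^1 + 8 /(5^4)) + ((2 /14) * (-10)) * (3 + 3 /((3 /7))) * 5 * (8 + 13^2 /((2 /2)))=-55487444 /4375 + 3 * sqrt(285) /20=-12680.31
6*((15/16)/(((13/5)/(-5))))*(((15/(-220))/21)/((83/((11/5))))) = 225/241696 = 0.00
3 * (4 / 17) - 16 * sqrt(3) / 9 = 12 / 17 - 16 * sqrt(3) / 9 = -2.37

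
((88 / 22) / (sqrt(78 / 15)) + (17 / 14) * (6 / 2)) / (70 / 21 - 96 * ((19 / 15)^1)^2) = -3825 / 158228 - 75 * sqrt(130) / 73463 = -0.04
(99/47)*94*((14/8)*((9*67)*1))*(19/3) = 2646567/2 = 1323283.50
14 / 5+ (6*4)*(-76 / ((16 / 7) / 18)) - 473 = -74171 / 5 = -14834.20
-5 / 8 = -0.62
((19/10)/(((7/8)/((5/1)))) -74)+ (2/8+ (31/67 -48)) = -207167/1876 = -110.43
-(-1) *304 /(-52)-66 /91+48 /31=-1090 /217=-5.02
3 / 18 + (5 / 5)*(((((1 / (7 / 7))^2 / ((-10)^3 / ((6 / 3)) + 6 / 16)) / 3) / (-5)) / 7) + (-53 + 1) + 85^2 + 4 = 2008099467 / 279790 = 7177.17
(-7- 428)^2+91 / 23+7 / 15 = 65284151 / 345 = 189229.42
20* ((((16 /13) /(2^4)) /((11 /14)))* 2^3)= 2240 /143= 15.66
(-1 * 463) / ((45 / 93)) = -14353 / 15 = -956.87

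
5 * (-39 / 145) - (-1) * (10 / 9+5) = 1244 / 261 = 4.77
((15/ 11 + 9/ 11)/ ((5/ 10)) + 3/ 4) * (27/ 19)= 6075/ 836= 7.27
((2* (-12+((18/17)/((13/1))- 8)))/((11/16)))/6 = -70432/7293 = -9.66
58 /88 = 29 /44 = 0.66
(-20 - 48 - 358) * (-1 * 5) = 2130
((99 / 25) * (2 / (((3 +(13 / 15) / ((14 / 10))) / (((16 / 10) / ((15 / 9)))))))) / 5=24948 / 59375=0.42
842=842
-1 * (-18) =18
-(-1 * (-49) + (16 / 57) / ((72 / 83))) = -25303 / 513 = -49.32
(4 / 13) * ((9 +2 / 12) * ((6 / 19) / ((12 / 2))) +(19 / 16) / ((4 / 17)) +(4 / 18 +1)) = 2.08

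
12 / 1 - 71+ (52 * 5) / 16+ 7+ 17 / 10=-681 / 20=-34.05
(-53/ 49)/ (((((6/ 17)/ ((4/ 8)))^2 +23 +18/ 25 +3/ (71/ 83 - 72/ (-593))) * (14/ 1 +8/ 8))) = -0.00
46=46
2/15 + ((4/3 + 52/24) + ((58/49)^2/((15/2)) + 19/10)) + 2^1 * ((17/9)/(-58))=17718872/3133305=5.66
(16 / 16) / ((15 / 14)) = 14 / 15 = 0.93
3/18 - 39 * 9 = -2105/6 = -350.83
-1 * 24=-24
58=58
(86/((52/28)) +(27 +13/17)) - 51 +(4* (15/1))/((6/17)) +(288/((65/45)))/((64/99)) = 221661/442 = 501.50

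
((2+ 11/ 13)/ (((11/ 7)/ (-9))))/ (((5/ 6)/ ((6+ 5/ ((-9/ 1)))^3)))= -60942182/ 19305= -3156.81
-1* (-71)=71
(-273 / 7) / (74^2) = -39 / 5476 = -0.01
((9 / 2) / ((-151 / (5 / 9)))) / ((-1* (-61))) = -0.00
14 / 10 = 7 / 5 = 1.40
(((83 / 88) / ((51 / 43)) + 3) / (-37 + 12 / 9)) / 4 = -17033 / 640288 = -0.03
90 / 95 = 18 / 19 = 0.95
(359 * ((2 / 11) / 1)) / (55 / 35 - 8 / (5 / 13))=-25130 / 7403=-3.39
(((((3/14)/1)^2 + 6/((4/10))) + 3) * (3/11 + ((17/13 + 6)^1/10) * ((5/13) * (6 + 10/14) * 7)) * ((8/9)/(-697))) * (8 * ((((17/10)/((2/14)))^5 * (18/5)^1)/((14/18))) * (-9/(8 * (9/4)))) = 6530679577209753/4763687500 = 1370929.47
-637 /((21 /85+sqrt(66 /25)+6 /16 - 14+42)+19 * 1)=-14027020280 /1047437953+58909760 * sqrt(66) /1047437953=-12.93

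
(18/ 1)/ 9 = 2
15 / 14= 1.07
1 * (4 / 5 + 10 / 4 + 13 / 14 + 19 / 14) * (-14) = -391 / 5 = -78.20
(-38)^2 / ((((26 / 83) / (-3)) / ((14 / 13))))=-2516892 / 169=-14892.85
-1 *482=-482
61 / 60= 1.02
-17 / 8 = -2.12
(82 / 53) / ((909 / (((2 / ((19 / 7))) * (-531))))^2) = 55946632 / 195175733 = 0.29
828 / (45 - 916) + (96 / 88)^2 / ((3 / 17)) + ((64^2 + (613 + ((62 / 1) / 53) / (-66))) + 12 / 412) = 4714.80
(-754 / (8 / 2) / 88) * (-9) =3393 / 176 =19.28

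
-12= -12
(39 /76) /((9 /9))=39 /76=0.51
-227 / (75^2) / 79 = -227 / 444375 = -0.00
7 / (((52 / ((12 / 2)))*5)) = 21 / 130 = 0.16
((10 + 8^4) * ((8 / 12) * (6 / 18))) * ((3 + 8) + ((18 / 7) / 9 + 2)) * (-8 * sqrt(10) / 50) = -1018288 * sqrt(10) / 525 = -6133.54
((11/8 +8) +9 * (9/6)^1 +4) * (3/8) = 10.08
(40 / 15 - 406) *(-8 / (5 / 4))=7744 / 3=2581.33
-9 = -9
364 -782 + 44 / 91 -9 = -38813 / 91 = -426.52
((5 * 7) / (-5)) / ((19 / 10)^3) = -7000 / 6859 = -1.02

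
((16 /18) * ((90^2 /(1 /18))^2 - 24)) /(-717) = -56687039936 /2151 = -26353807.50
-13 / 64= -0.20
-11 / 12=-0.92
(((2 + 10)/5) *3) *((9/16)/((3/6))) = 81/10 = 8.10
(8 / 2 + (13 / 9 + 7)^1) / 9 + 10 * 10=8212 / 81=101.38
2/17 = 0.12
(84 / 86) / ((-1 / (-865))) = 36330 / 43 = 844.88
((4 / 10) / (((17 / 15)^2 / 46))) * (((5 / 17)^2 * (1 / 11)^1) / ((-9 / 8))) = -0.10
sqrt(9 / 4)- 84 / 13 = -129 / 26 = -4.96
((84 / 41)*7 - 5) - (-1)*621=25844 / 41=630.34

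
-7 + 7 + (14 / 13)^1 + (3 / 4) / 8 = 487 / 416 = 1.17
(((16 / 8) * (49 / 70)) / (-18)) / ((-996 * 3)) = 7 / 268920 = 0.00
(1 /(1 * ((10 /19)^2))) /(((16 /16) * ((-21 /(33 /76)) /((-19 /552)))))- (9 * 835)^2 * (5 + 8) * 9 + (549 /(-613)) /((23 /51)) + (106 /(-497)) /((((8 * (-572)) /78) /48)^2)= -6607601327.13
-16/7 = -2.29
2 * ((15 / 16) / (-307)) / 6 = -0.00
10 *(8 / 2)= 40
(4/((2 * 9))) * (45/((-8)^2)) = 5/32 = 0.16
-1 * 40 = -40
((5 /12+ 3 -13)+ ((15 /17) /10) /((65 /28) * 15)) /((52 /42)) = -4446449 /574600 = -7.74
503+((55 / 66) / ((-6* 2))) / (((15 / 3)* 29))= 1050263 / 2088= 503.00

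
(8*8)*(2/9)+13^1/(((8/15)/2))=2267/36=62.97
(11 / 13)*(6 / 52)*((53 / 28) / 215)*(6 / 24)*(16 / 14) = 1749 / 7121660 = 0.00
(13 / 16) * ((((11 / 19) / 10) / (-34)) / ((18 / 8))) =-143 / 232560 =-0.00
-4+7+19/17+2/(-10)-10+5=-1.08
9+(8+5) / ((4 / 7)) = 127 / 4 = 31.75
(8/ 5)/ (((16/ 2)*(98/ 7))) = 1/ 70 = 0.01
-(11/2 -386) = 761/2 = 380.50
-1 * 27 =-27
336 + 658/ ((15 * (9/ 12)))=17752/ 45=394.49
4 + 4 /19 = 80 /19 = 4.21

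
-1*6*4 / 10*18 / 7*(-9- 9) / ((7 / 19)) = 73872 / 245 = 301.52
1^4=1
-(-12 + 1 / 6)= 11.83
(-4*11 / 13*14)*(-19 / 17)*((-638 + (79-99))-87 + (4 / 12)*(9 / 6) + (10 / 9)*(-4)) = -356972 / 9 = -39663.56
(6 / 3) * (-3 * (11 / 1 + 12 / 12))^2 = 2592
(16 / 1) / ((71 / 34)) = 544 / 71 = 7.66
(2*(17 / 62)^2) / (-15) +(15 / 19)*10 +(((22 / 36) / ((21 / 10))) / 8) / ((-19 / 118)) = 528602909 / 69019020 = 7.66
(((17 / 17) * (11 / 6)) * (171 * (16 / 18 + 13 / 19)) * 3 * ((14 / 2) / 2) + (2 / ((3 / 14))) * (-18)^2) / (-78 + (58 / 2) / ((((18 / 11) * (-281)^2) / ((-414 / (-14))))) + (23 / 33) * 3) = -199478621573 / 1845946766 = -108.06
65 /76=0.86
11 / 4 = 2.75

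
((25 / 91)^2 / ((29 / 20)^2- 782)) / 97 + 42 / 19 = 10524491769446 / 4761081758797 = 2.21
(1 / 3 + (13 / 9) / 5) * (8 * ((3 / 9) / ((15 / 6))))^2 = 0.71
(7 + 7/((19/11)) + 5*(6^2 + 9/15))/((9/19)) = 1229/3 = 409.67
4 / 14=2 / 7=0.29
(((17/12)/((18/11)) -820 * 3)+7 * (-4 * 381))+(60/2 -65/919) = -2599847579/198504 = -13097.20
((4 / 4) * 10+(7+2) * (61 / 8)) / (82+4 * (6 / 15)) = 3145 / 3344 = 0.94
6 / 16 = 3 / 8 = 0.38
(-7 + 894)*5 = 4435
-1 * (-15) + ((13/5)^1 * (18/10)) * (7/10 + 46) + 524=189389/250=757.56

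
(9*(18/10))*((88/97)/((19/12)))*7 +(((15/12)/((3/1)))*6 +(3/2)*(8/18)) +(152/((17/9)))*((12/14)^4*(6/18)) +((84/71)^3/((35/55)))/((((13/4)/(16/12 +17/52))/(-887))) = -1096.54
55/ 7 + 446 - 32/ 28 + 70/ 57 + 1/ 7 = 181180/ 399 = 454.09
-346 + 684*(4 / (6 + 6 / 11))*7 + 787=3367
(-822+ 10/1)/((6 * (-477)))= 406/1431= 0.28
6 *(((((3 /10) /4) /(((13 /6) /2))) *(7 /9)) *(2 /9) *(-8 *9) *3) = -15.51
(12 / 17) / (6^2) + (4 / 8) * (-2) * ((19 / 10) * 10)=-968 / 51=-18.98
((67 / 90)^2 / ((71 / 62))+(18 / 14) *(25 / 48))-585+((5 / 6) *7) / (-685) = -1288032776627 / 2206083600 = -583.85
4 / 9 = 0.44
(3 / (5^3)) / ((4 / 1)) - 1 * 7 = -3497 / 500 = -6.99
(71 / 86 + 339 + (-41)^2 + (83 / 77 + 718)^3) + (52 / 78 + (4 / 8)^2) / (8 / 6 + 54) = 371817840.97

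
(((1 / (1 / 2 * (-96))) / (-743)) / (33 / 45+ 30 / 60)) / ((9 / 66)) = 55 / 329892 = 0.00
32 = 32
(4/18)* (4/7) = 8/63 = 0.13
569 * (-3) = -1707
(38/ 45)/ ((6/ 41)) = 779/ 135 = 5.77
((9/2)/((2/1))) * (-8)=-18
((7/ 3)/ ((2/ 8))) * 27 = 252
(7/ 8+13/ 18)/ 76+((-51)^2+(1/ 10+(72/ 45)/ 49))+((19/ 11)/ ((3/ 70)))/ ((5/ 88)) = 887634259/ 268128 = 3310.49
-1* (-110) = 110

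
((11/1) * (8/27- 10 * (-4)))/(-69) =-11968/1863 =-6.42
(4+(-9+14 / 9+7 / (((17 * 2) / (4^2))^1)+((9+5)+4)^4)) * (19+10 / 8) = 144551745 / 68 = 2125760.96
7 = 7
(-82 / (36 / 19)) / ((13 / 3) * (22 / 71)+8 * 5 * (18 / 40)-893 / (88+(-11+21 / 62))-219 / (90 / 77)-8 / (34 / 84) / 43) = 38773212961 / 161291766933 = 0.24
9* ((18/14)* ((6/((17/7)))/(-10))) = -243/85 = -2.86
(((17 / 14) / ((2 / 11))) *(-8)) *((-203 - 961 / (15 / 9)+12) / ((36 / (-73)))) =-26196269 / 315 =-83162.76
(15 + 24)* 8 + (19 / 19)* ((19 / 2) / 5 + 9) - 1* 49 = 2739 / 10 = 273.90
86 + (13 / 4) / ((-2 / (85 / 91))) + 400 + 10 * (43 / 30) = 83801 / 168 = 498.82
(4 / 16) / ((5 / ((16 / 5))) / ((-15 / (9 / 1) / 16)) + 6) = -1 / 36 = -0.03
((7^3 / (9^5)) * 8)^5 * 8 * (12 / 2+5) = 13689992409087475712 / 717897987691852588770249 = 0.00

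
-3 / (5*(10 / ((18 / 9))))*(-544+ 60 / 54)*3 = 4886 / 25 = 195.44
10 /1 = 10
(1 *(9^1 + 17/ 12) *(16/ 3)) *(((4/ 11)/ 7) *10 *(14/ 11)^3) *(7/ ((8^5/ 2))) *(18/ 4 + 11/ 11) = 214375/ 1533312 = 0.14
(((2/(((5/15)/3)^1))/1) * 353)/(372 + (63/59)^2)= 7372758/432967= 17.03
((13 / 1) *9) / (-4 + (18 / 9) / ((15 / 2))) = -1755 / 56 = -31.34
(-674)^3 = -306182024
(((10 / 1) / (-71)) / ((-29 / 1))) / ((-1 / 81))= -810 / 2059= -0.39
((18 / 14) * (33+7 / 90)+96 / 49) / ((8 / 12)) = 65397 / 980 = 66.73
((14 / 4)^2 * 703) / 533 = 34447 / 2132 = 16.16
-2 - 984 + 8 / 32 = -3943 / 4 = -985.75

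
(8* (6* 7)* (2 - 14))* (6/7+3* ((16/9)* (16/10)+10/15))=-229632/5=-45926.40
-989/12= -82.42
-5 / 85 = -1 / 17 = -0.06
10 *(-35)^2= 12250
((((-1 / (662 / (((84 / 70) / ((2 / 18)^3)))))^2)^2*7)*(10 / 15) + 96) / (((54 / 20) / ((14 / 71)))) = 7718434528464968 / 958788566089875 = 8.05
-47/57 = -0.82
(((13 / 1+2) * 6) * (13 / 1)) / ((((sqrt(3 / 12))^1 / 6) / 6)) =84240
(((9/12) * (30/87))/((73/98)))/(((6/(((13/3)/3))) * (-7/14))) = -3185/19053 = -0.17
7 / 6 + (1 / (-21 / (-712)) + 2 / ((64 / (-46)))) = 3767 / 112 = 33.63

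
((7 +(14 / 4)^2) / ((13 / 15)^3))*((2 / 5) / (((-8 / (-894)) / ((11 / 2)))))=255561075 / 35152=7270.17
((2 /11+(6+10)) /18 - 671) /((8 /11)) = -16585 /18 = -921.39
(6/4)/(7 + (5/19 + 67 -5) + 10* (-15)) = -57/3068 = -0.02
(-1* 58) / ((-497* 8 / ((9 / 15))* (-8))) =-0.00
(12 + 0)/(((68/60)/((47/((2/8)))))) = 33840/17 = 1990.59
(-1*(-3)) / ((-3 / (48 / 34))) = -24 / 17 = -1.41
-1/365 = -0.00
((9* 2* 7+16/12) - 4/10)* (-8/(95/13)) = -198016/1425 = -138.96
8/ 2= 4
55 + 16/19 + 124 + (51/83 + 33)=336621/1577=213.46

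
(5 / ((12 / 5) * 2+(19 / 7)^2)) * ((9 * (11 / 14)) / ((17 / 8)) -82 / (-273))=2946650 / 1976403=1.49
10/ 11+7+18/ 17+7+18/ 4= 7655/ 374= 20.47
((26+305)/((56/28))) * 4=662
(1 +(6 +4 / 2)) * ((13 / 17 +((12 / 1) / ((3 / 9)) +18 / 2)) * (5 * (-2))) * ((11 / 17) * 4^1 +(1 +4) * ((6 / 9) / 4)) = -14092.84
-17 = -17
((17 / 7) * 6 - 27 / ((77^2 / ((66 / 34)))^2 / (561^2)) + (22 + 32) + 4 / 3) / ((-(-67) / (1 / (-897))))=-496963 / 432893097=-0.00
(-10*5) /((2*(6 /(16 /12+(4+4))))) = -350 /9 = -38.89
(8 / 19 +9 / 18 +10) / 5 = 83 / 38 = 2.18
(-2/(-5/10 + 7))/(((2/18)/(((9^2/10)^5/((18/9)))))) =-31381059609/650000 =-48278.55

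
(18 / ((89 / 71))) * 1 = 1278 / 89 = 14.36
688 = 688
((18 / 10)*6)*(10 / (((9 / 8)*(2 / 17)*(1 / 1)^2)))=816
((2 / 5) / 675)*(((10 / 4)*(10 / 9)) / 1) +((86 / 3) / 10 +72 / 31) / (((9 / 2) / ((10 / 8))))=108709 / 75330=1.44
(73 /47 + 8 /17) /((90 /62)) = 16709 /11985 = 1.39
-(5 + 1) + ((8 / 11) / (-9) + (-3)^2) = 289 / 99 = 2.92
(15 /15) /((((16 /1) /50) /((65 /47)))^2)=2640625 /141376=18.68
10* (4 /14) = 20 /7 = 2.86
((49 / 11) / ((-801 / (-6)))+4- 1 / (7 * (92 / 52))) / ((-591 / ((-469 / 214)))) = 125224675 / 8543445174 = 0.01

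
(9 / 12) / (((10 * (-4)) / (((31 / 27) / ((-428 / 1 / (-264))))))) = -341 / 25680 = -0.01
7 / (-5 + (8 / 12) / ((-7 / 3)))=-49 / 37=-1.32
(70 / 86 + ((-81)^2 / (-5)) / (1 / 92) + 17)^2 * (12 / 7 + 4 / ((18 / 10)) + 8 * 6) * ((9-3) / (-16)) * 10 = -550906333747504328 / 194145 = -2837602481379.92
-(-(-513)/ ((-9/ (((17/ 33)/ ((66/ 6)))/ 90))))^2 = -104329/ 118592100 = -0.00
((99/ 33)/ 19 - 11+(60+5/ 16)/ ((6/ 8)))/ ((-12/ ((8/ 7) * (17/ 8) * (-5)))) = 1348355/ 19152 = 70.40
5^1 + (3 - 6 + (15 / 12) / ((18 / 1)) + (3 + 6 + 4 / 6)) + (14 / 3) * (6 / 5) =6241 / 360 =17.34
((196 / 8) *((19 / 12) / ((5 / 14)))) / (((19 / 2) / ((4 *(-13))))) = -8918 / 15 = -594.53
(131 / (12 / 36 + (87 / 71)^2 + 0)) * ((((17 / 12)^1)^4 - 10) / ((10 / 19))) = -1553814001111 / 1917941760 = -810.15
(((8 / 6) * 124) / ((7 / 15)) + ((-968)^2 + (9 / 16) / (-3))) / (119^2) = 104986347 / 1586032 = 66.19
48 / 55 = 0.87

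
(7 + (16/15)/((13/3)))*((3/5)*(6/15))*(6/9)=1884/1625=1.16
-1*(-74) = 74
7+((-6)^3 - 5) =-214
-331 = -331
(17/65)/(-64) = -17/4160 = -0.00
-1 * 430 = -430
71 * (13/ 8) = 115.38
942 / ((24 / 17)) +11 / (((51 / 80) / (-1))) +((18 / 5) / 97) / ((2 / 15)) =12867611 / 19788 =650.27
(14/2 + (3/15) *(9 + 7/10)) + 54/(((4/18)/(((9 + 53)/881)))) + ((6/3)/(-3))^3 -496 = -559298111/1189350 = -470.26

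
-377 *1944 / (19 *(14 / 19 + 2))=-14094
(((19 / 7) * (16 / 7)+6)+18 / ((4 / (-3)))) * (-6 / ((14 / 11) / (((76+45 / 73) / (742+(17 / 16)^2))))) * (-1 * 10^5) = -42862195200000 / 680492057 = -62987.06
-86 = -86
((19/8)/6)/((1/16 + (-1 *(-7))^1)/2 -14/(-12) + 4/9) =0.08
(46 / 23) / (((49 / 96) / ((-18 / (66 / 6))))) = -3456 / 539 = -6.41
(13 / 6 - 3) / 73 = -5 / 438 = -0.01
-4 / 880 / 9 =-1 / 1980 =-0.00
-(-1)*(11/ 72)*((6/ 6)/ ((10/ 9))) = 11/ 80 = 0.14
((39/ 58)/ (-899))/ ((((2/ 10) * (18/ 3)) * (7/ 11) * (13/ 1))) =-55/ 729988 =-0.00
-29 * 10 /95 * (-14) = 812 /19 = 42.74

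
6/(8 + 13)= 2/7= 0.29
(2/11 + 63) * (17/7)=11815/77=153.44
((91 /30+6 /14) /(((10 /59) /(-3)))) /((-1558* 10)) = 42893 /10906000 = 0.00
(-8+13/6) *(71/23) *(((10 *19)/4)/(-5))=47215/276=171.07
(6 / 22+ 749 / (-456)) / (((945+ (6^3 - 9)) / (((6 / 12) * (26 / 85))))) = -89323 / 491166720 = -0.00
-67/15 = -4.47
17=17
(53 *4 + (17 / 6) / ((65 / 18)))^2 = 191296561 / 4225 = 45277.29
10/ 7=1.43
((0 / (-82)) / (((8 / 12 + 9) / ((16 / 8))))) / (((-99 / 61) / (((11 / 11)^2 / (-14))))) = 0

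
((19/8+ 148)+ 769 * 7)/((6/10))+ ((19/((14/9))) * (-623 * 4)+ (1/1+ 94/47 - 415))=-519065/24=-21627.71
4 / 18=0.22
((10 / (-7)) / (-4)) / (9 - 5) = 5 / 56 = 0.09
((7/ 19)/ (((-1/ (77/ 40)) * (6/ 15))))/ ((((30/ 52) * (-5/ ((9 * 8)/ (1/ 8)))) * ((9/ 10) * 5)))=112112/ 1425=78.68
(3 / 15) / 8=1 / 40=0.02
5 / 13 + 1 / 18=103 / 234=0.44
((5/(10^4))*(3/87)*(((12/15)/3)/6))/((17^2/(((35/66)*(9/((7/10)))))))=1/55314600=0.00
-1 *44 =-44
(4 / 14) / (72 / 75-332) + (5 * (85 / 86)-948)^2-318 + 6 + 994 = 890040.65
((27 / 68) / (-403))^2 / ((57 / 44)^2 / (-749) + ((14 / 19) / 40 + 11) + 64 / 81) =508397422995 / 6183262562834297317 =0.00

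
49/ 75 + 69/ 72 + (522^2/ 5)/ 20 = 1635871/ 600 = 2726.45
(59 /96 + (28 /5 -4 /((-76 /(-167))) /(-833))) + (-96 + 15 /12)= -672519859 /7596960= -88.52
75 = 75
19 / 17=1.12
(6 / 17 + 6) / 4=27 / 17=1.59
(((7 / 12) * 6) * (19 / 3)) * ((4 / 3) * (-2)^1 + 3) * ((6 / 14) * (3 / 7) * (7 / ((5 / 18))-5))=1919 / 70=27.41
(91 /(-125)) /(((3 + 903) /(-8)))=364 /56625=0.01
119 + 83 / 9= 1154 / 9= 128.22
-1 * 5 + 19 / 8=-21 / 8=-2.62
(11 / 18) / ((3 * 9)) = 11 / 486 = 0.02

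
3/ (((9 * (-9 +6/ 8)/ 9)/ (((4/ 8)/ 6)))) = -1/ 33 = -0.03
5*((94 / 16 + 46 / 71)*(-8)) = -18525 / 71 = -260.92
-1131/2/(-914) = 1131/1828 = 0.62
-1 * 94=-94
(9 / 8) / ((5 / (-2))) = -9 / 20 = -0.45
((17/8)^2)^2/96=83521/393216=0.21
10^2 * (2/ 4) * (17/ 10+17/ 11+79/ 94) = 204.29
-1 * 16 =-16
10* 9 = 90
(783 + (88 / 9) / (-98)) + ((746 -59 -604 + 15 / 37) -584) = 4606381 / 16317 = 282.31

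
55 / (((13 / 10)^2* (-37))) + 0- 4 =-30512 / 6253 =-4.88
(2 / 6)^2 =1 / 9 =0.11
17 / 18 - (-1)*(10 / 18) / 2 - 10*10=-889 / 9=-98.78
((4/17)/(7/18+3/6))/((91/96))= 432/1547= 0.28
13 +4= 17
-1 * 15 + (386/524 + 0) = -3737/262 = -14.26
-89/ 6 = -14.83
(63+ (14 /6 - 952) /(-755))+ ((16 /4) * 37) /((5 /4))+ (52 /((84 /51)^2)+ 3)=18186109 /88788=204.83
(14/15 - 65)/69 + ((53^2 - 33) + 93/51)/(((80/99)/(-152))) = -3677422103/7038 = -522509.53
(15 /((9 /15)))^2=625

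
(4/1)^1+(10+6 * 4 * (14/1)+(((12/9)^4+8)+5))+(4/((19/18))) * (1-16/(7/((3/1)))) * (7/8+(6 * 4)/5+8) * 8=-111071029/53865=-2062.03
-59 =-59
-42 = -42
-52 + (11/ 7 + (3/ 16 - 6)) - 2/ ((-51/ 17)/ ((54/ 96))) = -55.87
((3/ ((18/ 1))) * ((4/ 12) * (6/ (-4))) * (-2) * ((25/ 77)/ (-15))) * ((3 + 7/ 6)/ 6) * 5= -625/ 49896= -0.01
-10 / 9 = -1.11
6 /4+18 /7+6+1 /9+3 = 1661 /126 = 13.18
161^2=25921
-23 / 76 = -0.30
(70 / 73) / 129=70 / 9417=0.01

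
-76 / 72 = -19 / 18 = -1.06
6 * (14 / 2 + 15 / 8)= 213 / 4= 53.25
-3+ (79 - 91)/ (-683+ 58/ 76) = -2.98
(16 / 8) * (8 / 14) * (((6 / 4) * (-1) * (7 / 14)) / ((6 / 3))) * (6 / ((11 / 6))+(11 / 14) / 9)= -4657 / 3234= -1.44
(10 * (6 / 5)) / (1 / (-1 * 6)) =-72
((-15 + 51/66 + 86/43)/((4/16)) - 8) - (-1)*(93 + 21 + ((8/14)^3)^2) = 73928628/1294139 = 57.13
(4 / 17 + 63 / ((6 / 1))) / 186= 365 / 6324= 0.06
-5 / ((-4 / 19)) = 95 / 4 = 23.75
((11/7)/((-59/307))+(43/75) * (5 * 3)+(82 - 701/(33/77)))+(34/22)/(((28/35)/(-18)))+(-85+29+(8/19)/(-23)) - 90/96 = -783779524691/476469840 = -1644.97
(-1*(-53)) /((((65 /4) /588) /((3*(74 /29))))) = 14680.97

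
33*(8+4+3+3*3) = 792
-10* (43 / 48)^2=-9245 / 1152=-8.03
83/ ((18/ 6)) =83/ 3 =27.67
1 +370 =371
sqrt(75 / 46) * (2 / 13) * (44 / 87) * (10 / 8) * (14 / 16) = 1925 * sqrt(138) / 208104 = 0.11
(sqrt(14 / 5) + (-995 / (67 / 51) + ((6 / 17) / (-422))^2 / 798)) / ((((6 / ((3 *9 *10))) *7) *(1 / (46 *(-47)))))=8448426975082043205 / 802577974513-19458 *sqrt(70) / 7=10503355.29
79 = 79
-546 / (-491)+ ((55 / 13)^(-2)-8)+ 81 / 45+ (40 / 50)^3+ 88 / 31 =-387089356 / 230217625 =-1.68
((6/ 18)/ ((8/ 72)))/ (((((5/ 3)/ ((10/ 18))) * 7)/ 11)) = 11/ 7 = 1.57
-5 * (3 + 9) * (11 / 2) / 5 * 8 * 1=-528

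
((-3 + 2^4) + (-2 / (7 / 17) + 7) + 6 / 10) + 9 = 24.74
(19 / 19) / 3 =1 / 3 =0.33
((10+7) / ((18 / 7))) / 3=119 / 54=2.20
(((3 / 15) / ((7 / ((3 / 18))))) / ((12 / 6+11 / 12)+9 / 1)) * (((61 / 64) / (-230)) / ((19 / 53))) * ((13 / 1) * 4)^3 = -546377 / 841225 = -0.65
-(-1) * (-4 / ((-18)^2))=-1 / 81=-0.01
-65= -65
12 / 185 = 0.06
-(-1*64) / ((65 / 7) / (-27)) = -12096 / 65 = -186.09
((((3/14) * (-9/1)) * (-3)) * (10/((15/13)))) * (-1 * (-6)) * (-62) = -130572/7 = -18653.14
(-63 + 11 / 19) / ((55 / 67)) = -79462 / 1045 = -76.04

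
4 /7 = 0.57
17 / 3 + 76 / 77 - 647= -147920 / 231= -640.35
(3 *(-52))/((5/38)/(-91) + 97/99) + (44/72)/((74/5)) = -71117507659/446128092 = -159.41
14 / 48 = 7 / 24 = 0.29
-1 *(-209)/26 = 8.04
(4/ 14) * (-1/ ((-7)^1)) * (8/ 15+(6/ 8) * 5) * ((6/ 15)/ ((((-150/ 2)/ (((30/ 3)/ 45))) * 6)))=-257/ 7441875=-0.00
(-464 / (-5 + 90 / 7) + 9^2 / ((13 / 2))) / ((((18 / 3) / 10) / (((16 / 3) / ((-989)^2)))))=-533024 / 1258841727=-0.00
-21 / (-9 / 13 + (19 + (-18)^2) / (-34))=9282 / 4765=1.95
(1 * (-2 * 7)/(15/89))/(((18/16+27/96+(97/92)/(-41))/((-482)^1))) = 18122860672/624885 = 29001.91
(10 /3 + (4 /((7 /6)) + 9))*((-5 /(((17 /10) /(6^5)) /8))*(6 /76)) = -514771200 /2261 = -227674.13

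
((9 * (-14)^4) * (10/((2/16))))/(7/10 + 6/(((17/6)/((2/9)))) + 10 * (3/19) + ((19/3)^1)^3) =2412186739200/22394357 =107714.04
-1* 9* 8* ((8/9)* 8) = -512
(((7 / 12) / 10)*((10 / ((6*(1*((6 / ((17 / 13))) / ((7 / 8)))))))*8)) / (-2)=-833 / 11232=-0.07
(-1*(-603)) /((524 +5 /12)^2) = 0.00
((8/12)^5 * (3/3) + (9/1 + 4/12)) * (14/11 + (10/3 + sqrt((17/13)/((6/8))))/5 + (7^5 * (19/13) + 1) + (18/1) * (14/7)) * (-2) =-465741.11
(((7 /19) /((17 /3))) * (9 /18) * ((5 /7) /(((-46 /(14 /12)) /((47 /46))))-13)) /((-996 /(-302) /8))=-174704131 /170183532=-1.03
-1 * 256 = -256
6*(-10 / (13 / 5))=-300 / 13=-23.08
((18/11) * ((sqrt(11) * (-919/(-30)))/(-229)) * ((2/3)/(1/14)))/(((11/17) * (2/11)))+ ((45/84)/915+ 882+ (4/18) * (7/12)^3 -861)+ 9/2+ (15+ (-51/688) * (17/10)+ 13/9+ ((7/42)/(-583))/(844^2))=775689068954964179/18529173684030240 -218722 * sqrt(11)/12595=-15.73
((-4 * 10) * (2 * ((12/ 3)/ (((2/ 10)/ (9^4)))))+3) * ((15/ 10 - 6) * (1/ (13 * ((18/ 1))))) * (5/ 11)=4771635/ 52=91762.21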